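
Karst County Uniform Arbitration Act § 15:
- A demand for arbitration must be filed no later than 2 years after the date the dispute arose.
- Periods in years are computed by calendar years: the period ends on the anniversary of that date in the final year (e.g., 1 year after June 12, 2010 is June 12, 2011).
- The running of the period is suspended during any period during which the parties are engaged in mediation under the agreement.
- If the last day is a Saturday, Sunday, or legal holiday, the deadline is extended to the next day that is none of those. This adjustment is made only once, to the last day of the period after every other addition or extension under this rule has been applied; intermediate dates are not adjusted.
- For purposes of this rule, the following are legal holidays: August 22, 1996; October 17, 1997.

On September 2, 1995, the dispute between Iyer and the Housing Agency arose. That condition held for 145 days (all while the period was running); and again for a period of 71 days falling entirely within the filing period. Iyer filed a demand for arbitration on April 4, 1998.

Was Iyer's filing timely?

Yes

2 years after September 2, 1995 is September 2, 1997.
Tolling adds 145 days: September 2, 1997 + 145 days = January 25, 1998.
Tolling adds 71 days: January 25, 1998 + 71 days = April 6, 1998.
April 6, 1998 is a Monday and not a legal holiday, so no extension applies.
The deadline is April 6, 1998; the filing on April 4, 1998 is on or before that date.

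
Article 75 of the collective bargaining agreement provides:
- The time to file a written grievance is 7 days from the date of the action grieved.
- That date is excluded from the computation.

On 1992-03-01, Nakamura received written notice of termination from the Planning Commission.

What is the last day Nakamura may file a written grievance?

7 days after 1992-03-01 is March 8, 1992.

March 8, 1992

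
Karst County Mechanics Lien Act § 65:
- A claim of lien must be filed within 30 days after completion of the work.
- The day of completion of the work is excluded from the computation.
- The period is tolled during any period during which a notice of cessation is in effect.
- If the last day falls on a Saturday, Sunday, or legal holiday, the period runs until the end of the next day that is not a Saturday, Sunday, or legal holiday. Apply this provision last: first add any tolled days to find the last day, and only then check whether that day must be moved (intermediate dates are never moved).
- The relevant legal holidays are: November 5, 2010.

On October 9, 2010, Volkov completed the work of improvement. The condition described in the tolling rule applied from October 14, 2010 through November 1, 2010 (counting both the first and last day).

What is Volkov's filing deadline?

30 days after October 9, 2010 is November 8, 2010.
From October 14, 2010 through November 1, 2010 inclusive is 19 days; tolling adds 19 days: November 8, 2010 + 19 days = November 27, 2010.
November 27, 2010 is Saturday; November 28, 2010 is Sunday. The next qualifying day is November 29, 2010.

November 29, 2010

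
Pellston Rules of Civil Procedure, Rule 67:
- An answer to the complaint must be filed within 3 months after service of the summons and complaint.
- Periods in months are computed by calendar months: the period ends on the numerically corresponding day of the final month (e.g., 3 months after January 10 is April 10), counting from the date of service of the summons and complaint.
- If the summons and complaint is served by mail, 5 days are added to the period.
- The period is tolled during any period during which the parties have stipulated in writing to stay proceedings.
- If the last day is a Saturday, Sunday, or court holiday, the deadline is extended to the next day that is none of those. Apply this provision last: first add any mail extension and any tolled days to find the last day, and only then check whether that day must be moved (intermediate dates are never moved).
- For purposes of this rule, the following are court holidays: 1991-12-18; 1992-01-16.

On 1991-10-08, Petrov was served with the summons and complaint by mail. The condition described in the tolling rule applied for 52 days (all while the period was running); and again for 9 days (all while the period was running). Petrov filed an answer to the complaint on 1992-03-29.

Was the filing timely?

No

3 months after 1991-10-08 is January 8, 1992.
Service was by mail, adding 5 days: January 8, 1992 + 5 days = January 13, 1992.
Tolling adds 52 days: January 13, 1992 + 52 days = March 5, 1992.
Tolling adds 9 days: March 5, 1992 + 9 days = March 14, 1992.
March 14, 1992 is Saturday; March 15, 1992 is Sunday. The next qualifying day is March 16, 1992.
The deadline is March 16, 1992; the filing on March 29, 1992 is after that date.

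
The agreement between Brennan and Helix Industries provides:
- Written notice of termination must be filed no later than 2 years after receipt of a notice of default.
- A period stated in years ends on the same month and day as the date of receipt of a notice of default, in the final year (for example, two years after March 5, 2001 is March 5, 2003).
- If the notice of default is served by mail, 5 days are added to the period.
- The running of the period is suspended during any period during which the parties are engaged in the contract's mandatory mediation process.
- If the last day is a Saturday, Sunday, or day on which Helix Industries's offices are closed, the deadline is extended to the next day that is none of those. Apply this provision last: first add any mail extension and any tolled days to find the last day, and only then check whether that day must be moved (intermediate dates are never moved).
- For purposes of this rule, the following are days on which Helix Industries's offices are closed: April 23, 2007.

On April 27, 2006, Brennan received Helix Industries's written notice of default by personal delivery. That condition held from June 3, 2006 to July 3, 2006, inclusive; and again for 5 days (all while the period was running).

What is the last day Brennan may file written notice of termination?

2 years after April 27, 2006 is April 27, 2008.
Service was not by mail, so no mail extension applies.
From June 3, 2006 through July 3, 2006 inclusive is 31 days; tolling adds 31 days: April 27, 2008 + 31 days = May 28, 2008.
Tolling adds 5 days: May 28, 2008 + 5 days = June 2, 2008.
June 2, 2008 is a Monday and not a day on which Helix Industries's offices are closed, so no extension applies.

June 2, 2008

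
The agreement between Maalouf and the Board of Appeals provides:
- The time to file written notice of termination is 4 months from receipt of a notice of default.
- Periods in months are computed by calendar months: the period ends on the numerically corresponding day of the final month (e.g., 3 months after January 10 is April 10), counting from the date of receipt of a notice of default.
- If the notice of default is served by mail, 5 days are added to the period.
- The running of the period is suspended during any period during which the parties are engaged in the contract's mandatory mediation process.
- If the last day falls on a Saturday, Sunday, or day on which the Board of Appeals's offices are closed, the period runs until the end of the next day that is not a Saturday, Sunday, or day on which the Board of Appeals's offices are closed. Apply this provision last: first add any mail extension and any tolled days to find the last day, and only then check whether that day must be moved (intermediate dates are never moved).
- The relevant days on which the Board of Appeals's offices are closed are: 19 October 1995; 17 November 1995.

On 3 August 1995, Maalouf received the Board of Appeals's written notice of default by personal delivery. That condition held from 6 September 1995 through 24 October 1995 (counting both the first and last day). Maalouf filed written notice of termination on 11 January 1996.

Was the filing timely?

Yes

4 months after 3 August 1995 is December 3, 1995.
Service was not by mail, so no mail extension applies.
From September 6, 1995 through October 24, 1995 inclusive is 49 days; tolling adds 49 days: December 3, 1995 + 49 days = January 21, 1996.
January 21, 1996 is Sunday. The next qualifying day is January 22, 1996.
The deadline is January 22, 1996; the filing on January 11, 1996 is on or before that date.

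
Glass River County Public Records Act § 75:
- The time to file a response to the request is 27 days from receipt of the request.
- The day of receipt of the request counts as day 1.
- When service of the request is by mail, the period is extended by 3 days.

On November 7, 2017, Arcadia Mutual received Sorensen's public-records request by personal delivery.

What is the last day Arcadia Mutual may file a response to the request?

December 3, 2017

Counting November 7, 2017 as day 1, day 27 is December 3, 2017.
Service was not by mail, so no mail extension applies.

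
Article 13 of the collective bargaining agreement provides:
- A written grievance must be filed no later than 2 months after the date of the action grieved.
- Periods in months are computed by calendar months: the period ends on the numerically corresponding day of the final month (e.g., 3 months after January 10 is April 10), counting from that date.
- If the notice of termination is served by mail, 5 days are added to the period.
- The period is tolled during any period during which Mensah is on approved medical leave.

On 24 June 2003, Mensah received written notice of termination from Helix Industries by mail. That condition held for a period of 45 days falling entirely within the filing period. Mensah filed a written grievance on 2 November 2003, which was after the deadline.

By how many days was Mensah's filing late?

20 days

2 months after 24 June 2003 is August 24, 2003.
Service was by mail, adding 5 days: August 24, 2003 + 5 days = August 29, 2003.
Tolling adds 45 days: August 29, 2003 + 45 days = October 13, 2003.
The deadline is October 13, 2003; from October 13, 2003 to November 2, 2003 is 20 days.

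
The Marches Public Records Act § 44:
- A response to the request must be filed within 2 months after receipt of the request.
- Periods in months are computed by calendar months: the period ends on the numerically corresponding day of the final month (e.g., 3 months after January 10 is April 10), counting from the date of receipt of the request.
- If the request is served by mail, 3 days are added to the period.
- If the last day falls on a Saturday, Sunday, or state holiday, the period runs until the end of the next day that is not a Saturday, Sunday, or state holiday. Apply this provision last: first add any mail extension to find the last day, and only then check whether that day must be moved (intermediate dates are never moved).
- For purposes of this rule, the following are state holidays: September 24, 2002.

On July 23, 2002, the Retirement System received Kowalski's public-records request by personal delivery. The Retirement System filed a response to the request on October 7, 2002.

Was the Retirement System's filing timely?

2 months after July 23, 2002 is September 23, 2002.
Service was not by mail, so no mail extension applies.
September 23, 2002 is a Monday and not a state holiday, so no extension applies.
The deadline is September 23, 2002; the filing on October 7, 2002 is after that date.

No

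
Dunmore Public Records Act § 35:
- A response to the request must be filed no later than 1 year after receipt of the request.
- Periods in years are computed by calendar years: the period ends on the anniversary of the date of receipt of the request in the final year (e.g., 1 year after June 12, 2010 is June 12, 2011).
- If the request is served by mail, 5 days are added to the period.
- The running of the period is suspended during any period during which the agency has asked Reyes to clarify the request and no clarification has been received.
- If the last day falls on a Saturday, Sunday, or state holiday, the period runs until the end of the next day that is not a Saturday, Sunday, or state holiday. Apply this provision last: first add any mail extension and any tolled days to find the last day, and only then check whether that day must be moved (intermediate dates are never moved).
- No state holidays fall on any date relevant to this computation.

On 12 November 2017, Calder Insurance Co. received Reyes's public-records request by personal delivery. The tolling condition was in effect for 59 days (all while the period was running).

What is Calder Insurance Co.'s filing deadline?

1 year after 12 November 2017 is November 12, 2018.
Service was not by mail, so no mail extension applies.
Tolling adds 59 days: November 12, 2018 + 59 days = January 10, 2019.
January 10, 2019 is a Thursday and not a state holiday, so no extension applies.

January 10, 2019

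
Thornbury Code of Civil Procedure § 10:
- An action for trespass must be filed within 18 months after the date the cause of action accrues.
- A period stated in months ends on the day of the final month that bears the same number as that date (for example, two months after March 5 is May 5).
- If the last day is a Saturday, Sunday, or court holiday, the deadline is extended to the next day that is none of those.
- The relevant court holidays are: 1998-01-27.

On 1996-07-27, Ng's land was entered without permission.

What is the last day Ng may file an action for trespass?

January 28, 1998

18 months after 1996-07-27 is January 27, 1998.
January 27, 1998 is a listed holiday. The next qualifying day is January 28, 1998.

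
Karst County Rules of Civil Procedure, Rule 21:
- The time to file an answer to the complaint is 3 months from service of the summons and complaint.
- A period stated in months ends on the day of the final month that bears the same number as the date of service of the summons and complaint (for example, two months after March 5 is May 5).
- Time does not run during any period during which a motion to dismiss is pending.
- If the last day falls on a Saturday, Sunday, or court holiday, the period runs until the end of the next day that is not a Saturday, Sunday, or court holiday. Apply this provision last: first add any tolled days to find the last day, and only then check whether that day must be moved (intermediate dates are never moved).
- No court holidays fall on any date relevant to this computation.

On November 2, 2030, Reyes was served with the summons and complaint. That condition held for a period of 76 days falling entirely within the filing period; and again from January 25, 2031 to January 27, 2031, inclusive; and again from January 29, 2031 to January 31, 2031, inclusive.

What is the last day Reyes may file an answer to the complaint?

April 25, 2031

3 months after November 2, 2030 is February 2, 2031.
Tolling adds 76 days: February 2, 2031 + 76 days = April 19, 2031.
From January 25, 2031 through January 27, 2031 inclusive is 3 days; tolling adds 3 days: April 19, 2031 + 3 days = April 22, 2031.
From January 29, 2031 through January 31, 2031 inclusive is 3 days; tolling adds 3 days: April 22, 2031 + 3 days = April 25, 2031.
April 25, 2031 is a Friday and not a court holiday, so no extension applies.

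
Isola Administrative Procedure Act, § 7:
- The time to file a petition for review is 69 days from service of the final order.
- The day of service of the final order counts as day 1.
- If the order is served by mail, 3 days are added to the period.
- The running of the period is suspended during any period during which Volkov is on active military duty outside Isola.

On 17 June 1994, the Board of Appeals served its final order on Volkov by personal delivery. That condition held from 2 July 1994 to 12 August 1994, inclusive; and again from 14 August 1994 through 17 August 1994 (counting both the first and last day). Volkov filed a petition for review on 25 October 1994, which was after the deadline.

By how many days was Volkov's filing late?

16 days

Counting 17 June 1994 as day 1, day 69 is August 24, 1994.
Service was not by mail, so no mail extension applies.
From July 2, 1994 through August 12, 1994 inclusive is 42 days; tolling adds 42 days: August 24, 1994 + 42 days = October 5, 1994.
From August 14, 1994 through August 17, 1994 inclusive is 4 days; tolling adds 4 days: October 5, 1994 + 4 days = October 9, 1994.
The deadline is October 9, 1994; from October 9, 1994 to October 25, 1994 is 16 days.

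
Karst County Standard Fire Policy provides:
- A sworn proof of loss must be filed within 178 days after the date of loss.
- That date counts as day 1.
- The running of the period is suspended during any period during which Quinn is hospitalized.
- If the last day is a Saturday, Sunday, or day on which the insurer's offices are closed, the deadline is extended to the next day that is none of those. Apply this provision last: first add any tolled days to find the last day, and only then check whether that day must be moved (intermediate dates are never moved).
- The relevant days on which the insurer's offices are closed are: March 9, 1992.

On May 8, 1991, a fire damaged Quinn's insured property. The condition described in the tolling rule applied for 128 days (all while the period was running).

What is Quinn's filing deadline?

Counting May 8, 1991 as day 1, day 178 is November 1, 1991.
Tolling adds 128 days: November 1, 1991 + 128 days = March 8, 1992.
March 8, 1992 is Sunday; March 9, 1992 is a listed holiday. The next qualifying day is March 10, 1992.

March 10, 1992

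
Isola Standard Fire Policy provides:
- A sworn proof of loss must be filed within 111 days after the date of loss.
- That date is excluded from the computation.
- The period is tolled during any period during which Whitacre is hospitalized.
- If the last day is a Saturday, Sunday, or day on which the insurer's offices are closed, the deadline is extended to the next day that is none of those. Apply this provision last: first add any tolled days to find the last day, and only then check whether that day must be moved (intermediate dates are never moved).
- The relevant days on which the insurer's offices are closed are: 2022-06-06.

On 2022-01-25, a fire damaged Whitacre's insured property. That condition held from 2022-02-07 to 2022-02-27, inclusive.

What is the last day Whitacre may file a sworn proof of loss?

June 7, 2022

111 days after 2022-01-25 is May 16, 2022.
From February 7, 2022 through February 27, 2022 inclusive is 21 days; tolling adds 21 days: May 16, 2022 + 21 days = June 6, 2022.
June 6, 2022 is a listed holiday. The next qualifying day is June 7, 2022.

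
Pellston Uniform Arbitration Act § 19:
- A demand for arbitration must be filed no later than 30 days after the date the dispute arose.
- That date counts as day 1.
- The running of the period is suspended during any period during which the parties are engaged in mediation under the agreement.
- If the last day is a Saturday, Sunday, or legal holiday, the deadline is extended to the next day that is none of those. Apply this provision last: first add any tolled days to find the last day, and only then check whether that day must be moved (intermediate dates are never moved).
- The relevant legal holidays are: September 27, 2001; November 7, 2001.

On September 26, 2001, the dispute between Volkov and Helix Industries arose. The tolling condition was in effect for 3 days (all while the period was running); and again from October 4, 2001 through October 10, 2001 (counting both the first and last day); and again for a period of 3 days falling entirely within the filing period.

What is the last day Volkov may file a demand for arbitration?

November 8, 2001

Counting September 26, 2001 as day 1, day 30 is October 25, 2001.
Tolling adds 3 days: October 25, 2001 + 3 days = October 28, 2001.
From October 4, 2001 through October 10, 2001 inclusive is 7 days; tolling adds 7 days: October 28, 2001 + 7 days = November 4, 2001.
Tolling adds 3 days: November 4, 2001 + 3 days = November 7, 2001.
November 7, 2001 is a listed holiday. The next qualifying day is November 8, 2001.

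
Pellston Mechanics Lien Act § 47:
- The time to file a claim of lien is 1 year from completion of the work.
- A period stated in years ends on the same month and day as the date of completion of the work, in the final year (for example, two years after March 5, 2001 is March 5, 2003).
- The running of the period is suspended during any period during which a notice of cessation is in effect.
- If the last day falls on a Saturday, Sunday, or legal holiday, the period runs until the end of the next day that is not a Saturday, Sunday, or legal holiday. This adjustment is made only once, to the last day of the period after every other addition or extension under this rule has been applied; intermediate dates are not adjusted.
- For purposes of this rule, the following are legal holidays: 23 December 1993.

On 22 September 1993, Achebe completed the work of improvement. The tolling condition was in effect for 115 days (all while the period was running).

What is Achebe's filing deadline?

January 16, 1995

1 year after 22 September 1993 is September 22, 1994.
Tolling adds 115 days: September 22, 1994 + 115 days = January 15, 1995.
January 15, 1995 is Sunday. The next qualifying day is January 16, 1995.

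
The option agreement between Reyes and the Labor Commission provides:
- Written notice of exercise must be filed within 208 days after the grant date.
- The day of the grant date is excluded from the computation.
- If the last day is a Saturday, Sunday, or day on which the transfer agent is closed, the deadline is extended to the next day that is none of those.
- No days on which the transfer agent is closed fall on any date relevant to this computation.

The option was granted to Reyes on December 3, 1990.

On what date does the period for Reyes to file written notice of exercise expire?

208 days after December 3, 1990 is June 29, 1991.
June 29, 1991 is Saturday; June 30, 1991 is Sunday. The next qualifying day is July 1, 1991.

July 1, 1991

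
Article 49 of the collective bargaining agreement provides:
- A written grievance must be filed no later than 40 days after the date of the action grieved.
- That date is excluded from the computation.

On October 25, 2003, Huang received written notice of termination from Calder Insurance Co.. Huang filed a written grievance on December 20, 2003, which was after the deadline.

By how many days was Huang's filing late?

40 days after October 25, 2003 is December 4, 2003.
The deadline is December 4, 2003; from December 4, 2003 to December 20, 2003 is 16 days.

16 days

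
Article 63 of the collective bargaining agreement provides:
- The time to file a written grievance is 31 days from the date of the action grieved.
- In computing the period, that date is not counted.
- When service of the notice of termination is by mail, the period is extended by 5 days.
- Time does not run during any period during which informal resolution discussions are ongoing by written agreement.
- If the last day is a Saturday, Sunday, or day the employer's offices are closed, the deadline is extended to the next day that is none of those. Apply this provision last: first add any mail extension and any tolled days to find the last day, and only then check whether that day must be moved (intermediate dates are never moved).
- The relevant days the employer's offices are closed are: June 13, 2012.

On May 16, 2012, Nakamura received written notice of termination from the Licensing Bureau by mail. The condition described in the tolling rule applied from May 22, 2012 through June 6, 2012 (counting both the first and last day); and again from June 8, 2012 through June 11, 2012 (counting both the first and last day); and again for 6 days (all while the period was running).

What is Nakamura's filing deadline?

31 days after May 16, 2012 is June 16, 2012.
Service was by mail, adding 5 days: June 16, 2012 + 5 days = June 21, 2012.
From May 22, 2012 through June 6, 2012 inclusive is 16 days; tolling adds 16 days: June 21, 2012 + 16 days = July 7, 2012.
From June 8, 2012 through June 11, 2012 inclusive is 4 days; tolling adds 4 days: July 7, 2012 + 4 days = July 11, 2012.
Tolling adds 6 days: July 11, 2012 + 6 days = July 17, 2012.
July 17, 2012 is a Tuesday and not a day the employer's offices are closed, so no extension applies.

July 17, 2012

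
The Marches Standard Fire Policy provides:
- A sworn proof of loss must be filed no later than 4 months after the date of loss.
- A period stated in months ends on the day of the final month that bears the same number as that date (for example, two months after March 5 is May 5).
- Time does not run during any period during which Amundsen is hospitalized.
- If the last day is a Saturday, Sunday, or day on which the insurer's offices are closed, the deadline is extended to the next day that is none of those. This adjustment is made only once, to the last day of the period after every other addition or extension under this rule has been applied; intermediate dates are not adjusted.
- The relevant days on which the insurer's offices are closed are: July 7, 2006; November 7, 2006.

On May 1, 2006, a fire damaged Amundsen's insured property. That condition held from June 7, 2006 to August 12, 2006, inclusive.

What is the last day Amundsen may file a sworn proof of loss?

4 months after May 1, 2006 is September 1, 2006.
From June 7, 2006 through August 12, 2006 inclusive is 67 days; tolling adds 67 days: September 1, 2006 + 67 days = November 7, 2006.
November 7, 2006 is a listed holiday. The next qualifying day is November 8, 2006.

November 8, 2006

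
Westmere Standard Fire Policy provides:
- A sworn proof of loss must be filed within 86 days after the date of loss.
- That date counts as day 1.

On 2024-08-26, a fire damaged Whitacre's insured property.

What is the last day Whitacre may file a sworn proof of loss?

Counting 2024-08-26 as day 1, day 86 is November 19, 2024.

November 19, 2024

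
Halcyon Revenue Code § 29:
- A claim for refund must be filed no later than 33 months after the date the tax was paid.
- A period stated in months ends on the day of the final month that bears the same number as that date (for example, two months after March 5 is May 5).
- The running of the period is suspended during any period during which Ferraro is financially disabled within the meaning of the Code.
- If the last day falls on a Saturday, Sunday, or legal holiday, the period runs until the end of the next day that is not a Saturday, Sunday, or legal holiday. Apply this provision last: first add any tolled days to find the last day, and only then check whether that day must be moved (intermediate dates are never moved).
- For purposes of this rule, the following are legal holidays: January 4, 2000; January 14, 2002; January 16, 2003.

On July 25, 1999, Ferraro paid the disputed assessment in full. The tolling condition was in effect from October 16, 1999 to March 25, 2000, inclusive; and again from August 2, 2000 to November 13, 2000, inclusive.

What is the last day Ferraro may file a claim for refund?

33 months after July 25, 1999 is April 25, 2002.
From October 16, 1999 through March 25, 2000 inclusive is 162 days; tolling adds 162 days: April 25, 2002 + 162 days = October 4, 2002.
From August 2, 2000 through November 13, 2000 inclusive is 104 days; tolling adds 104 days: October 4, 2002 + 104 days = January 16, 2003.
January 16, 2003 is a listed holiday. The next qualifying day is January 17, 2003.

January 17, 2003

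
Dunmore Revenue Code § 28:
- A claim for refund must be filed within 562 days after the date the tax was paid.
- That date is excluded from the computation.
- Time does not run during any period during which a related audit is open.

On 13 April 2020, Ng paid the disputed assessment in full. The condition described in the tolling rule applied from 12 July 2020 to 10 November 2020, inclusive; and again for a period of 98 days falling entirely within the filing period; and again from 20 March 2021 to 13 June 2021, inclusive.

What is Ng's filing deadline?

562 days after 13 April 2020 is October 27, 2021.
From July 12, 2020 through November 10, 2020 inclusive is 122 days; tolling adds 122 days: October 27, 2021 + 122 days = February 26, 2022.
Tolling adds 98 days: February 26, 2022 + 98 days = June 4, 2022.
From March 20, 2021 through June 13, 2021 inclusive is 86 days; tolling adds 86 days: June 4, 2022 + 86 days = August 29, 2022.

August 29, 2022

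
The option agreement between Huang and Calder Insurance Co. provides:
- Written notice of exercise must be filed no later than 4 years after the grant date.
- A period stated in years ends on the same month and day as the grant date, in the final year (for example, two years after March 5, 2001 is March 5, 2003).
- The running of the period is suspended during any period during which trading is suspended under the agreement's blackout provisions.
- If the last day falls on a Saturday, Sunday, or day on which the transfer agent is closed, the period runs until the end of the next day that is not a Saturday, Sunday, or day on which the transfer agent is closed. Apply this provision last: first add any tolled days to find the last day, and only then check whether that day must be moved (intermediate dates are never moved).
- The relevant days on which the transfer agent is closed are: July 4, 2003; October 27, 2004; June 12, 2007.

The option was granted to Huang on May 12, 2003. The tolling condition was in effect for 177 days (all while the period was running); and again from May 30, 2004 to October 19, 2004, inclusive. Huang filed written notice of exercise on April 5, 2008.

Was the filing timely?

No

4 years after May 12, 2003 is May 12, 2007.
Tolling adds 177 days: May 12, 2007 + 177 days = November 5, 2007.
From May 30, 2004 through October 19, 2004 inclusive is 143 days; tolling adds 143 days: November 5, 2007 + 143 days = March 27, 2008.
March 27, 2008 is a Thursday and not a day on which the transfer agent is closed, so no extension applies.
The deadline is March 27, 2008; the filing on April 5, 2008 is after that date.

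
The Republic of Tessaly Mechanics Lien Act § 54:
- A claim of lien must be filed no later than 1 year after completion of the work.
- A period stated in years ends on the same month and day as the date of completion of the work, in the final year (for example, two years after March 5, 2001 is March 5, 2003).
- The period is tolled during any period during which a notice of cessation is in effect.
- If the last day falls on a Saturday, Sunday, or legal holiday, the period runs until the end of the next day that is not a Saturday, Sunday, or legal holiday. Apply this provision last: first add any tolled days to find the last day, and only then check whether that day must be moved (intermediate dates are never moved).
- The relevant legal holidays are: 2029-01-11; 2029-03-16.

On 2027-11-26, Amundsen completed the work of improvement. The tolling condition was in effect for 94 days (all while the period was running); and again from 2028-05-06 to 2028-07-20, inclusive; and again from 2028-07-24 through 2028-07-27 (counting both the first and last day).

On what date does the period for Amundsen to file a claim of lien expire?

1 year after 2027-11-26 is November 26, 2028.
Tolling adds 94 days: November 26, 2028 + 94 days = February 28, 2029.
From May 6, 2028 through July 20, 2028 inclusive is 76 days; tolling adds 76 days: February 28, 2029 + 76 days = May 15, 2029.
From July 24, 2028 through July 27, 2028 inclusive is 4 days; tolling adds 4 days: May 15, 2029 + 4 days = May 19, 2029.
May 19, 2029 is Saturday; May 20, 2029 is Sunday. The next qualifying day is May 21, 2029.

May 21, 2029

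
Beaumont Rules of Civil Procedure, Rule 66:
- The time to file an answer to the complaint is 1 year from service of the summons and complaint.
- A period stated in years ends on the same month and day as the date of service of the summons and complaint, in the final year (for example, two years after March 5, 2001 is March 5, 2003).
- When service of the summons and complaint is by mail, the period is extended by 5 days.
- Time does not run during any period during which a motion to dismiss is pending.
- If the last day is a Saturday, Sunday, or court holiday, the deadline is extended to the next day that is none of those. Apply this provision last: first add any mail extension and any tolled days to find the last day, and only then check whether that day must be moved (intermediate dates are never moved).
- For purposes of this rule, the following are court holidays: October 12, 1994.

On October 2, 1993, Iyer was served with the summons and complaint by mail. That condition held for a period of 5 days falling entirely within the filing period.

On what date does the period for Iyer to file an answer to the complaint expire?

1 year after October 2, 1993 is October 2, 1994.
Service was by mail, adding 5 days: October 2, 1994 + 5 days = October 7, 1994.
Tolling adds 5 days: October 7, 1994 + 5 days = October 12, 1994.
October 12, 1994 is a listed holiday. The next qualifying day is October 13, 1994.

October 13, 1994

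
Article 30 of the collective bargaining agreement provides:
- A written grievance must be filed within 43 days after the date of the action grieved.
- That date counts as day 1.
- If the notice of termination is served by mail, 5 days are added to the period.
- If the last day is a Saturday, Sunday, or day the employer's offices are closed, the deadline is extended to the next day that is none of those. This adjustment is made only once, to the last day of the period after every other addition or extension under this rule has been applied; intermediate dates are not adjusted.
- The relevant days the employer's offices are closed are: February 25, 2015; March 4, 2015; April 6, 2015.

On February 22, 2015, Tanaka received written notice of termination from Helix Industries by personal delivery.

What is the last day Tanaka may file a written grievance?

Counting February 22, 2015 as day 1, day 43 is April 5, 2015.
Service was not by mail, so no mail extension applies.
April 5, 2015 is Sunday; April 6, 2015 is a listed holiday. The next qualifying day is April 7, 2015.

April 7, 2015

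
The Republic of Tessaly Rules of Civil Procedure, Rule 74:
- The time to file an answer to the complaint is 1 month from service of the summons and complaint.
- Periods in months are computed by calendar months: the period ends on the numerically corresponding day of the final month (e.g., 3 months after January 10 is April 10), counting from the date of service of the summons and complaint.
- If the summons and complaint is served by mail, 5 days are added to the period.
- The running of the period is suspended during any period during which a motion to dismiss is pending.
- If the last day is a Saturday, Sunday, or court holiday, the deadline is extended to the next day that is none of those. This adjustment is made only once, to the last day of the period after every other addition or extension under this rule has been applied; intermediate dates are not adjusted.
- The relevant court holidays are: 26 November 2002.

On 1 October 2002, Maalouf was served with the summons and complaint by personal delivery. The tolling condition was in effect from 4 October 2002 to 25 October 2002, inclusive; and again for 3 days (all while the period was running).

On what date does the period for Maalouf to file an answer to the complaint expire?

November 27, 2002

1 month after 1 October 2002 is November 1, 2002.
Service was not by mail, so no mail extension applies.
From October 4, 2002 through October 25, 2002 inclusive is 22 days; tolling adds 22 days: November 1, 2002 + 22 days = November 23, 2002.
Tolling adds 3 days: November 23, 2002 + 3 days = November 26, 2002.
November 26, 2002 is a listed holiday. The next qualifying day is November 27, 2002.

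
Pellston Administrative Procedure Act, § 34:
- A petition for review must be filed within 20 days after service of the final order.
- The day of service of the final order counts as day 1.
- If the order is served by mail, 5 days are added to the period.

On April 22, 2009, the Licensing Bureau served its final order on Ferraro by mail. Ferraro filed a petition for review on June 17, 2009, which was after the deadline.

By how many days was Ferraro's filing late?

Counting April 22, 2009 as day 1, day 20 is May 11, 2009.
Service was by mail, adding 5 days: May 11, 2009 + 5 days = May 16, 2009.
The deadline is May 16, 2009; from May 16, 2009 to June 17, 2009 is 32 days.

32 days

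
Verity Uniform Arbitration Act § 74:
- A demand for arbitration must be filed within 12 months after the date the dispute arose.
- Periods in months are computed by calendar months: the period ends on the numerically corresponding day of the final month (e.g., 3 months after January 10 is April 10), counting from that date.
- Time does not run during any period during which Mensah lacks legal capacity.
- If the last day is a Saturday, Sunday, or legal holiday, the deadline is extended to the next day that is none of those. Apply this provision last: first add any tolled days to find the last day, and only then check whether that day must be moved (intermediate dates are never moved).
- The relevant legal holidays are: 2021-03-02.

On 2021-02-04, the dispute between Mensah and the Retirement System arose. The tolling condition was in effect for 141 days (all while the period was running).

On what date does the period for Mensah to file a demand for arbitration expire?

June 27, 2022

12 months after 2021-02-04 is February 4, 2022.
Tolling adds 141 days: February 4, 2022 + 141 days = June 25, 2022.
June 25, 2022 is Saturday; June 26, 2022 is Sunday. The next qualifying day is June 27, 2022.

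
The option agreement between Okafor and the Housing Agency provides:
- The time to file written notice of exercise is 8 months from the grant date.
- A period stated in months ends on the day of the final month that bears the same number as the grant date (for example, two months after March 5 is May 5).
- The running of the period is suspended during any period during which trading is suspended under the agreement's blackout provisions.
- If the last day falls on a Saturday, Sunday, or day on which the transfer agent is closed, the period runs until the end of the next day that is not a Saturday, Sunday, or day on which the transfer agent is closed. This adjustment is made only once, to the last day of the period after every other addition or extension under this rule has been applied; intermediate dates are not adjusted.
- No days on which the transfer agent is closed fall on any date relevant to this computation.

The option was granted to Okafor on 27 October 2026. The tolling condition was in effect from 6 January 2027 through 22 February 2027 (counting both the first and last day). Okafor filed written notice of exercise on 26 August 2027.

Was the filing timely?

8 months after 27 October 2026 is June 27, 2027.
From January 6, 2027 through February 22, 2027 inclusive is 48 days; tolling adds 48 days: June 27, 2027 + 48 days = August 14, 2027.
August 14, 2027 is Saturday; August 15, 2027 is Sunday. The next qualifying day is August 16, 2027.
The deadline is August 16, 2027; the filing on August 26, 2027 is after that date.

No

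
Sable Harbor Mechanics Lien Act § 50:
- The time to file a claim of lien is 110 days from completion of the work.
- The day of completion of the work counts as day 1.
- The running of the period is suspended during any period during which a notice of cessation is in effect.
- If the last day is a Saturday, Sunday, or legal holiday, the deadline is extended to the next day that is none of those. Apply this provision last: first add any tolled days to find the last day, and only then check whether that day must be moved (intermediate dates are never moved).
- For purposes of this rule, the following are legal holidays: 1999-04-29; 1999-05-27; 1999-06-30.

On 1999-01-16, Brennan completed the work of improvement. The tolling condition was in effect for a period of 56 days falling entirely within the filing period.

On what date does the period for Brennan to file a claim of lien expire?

Counting 1999-01-16 as day 1, day 110 is May 5, 1999.
Tolling adds 56 days: May 5, 1999 + 56 days = June 30, 1999.
June 30, 1999 is a listed holiday. The next qualifying day is July 1, 1999.

July 1, 1999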